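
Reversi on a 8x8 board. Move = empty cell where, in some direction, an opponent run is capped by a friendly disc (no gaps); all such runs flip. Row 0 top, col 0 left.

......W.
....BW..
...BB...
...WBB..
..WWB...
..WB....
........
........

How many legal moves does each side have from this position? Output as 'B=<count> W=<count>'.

-- B to move --
(0,4): no bracket -> illegal
(0,5): no bracket -> illegal
(0,7): no bracket -> illegal
(1,6): flips 1 -> legal
(1,7): no bracket -> illegal
(2,2): flips 1 -> legal
(2,5): no bracket -> illegal
(2,6): no bracket -> illegal
(3,1): flips 1 -> legal
(3,2): flips 1 -> legal
(4,1): flips 2 -> legal
(5,1): flips 3 -> legal
(5,4): no bracket -> illegal
(6,1): flips 2 -> legal
(6,2): no bracket -> illegal
(6,3): no bracket -> illegal
B mobility = 7
-- W to move --
(0,3): no bracket -> illegal
(0,4): no bracket -> illegal
(0,5): no bracket -> illegal
(1,2): no bracket -> illegal
(1,3): flips 2 -> legal
(2,2): no bracket -> illegal
(2,5): flips 1 -> legal
(2,6): no bracket -> illegal
(3,2): no bracket -> illegal
(3,6): flips 2 -> legal
(4,5): flips 1 -> legal
(4,6): no bracket -> illegal
(5,4): flips 1 -> legal
(5,5): flips 1 -> legal
(6,2): no bracket -> illegal
(6,3): flips 1 -> legal
(6,4): flips 1 -> legal
W mobility = 8

Answer: B=7 W=8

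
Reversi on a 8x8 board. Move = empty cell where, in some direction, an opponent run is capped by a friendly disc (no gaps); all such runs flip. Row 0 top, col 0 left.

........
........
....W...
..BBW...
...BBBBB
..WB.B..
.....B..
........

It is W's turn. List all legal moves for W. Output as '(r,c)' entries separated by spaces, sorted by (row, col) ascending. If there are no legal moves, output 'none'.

(2,1): no bracket -> illegal
(2,2): no bracket -> illegal
(2,3): no bracket -> illegal
(3,1): flips 2 -> legal
(3,5): no bracket -> illegal
(3,6): no bracket -> illegal
(3,7): no bracket -> illegal
(4,1): no bracket -> illegal
(4,2): flips 1 -> legal
(5,4): flips 2 -> legal
(5,6): flips 1 -> legal
(5,7): no bracket -> illegal
(6,2): no bracket -> illegal
(6,3): no bracket -> illegal
(6,4): no bracket -> illegal
(6,6): no bracket -> illegal
(7,4): no bracket -> illegal
(7,5): no bracket -> illegal
(7,6): no bracket -> illegal

Answer: (3,1) (4,2) (5,4) (5,6)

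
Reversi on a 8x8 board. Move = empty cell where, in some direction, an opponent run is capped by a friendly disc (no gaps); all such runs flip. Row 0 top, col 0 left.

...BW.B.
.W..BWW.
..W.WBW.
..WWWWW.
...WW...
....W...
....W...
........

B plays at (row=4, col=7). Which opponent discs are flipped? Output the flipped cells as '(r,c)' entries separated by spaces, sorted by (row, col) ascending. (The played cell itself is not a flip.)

Answer: (3,6)

Derivation:
Dir NW: opp run (3,6) capped by B -> flip
Dir N: first cell '.' (not opp) -> no flip
Dir NE: edge -> no flip
Dir W: first cell '.' (not opp) -> no flip
Dir E: edge -> no flip
Dir SW: first cell '.' (not opp) -> no flip
Dir S: first cell '.' (not opp) -> no flip
Dir SE: edge -> no flip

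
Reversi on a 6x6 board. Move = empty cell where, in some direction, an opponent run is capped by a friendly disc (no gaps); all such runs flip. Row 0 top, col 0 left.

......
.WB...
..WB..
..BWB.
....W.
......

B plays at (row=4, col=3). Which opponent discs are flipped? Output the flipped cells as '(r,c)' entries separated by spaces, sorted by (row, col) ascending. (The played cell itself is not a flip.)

Dir NW: first cell 'B' (not opp) -> no flip
Dir N: opp run (3,3) capped by B -> flip
Dir NE: first cell 'B' (not opp) -> no flip
Dir W: first cell '.' (not opp) -> no flip
Dir E: opp run (4,4), next='.' -> no flip
Dir SW: first cell '.' (not opp) -> no flip
Dir S: first cell '.' (not opp) -> no flip
Dir SE: first cell '.' (not opp) -> no flip

Answer: (3,3)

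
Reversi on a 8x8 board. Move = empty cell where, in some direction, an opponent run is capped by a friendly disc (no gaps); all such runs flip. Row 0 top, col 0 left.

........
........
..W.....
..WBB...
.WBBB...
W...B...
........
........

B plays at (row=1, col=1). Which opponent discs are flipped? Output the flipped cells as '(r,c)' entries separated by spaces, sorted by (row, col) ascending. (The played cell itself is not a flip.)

Dir NW: first cell '.' (not opp) -> no flip
Dir N: first cell '.' (not opp) -> no flip
Dir NE: first cell '.' (not opp) -> no flip
Dir W: first cell '.' (not opp) -> no flip
Dir E: first cell '.' (not opp) -> no flip
Dir SW: first cell '.' (not opp) -> no flip
Dir S: first cell '.' (not opp) -> no flip
Dir SE: opp run (2,2) capped by B -> flip

Answer: (2,2)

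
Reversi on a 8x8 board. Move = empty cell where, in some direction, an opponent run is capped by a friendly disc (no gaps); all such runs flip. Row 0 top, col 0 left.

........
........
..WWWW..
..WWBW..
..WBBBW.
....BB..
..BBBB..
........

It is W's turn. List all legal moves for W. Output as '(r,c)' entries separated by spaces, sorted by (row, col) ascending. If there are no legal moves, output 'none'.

Answer: (5,2) (5,3) (5,6) (6,6) (7,3) (7,4) (7,5) (7,6)

Derivation:
(3,6): no bracket -> illegal
(5,1): no bracket -> illegal
(5,2): flips 2 -> legal
(5,3): flips 2 -> legal
(5,6): flips 2 -> legal
(6,1): no bracket -> illegal
(6,6): flips 2 -> legal
(7,1): no bracket -> illegal
(7,2): no bracket -> illegal
(7,3): flips 2 -> legal
(7,4): flips 4 -> legal
(7,5): flips 3 -> legal
(7,6): flips 3 -> legal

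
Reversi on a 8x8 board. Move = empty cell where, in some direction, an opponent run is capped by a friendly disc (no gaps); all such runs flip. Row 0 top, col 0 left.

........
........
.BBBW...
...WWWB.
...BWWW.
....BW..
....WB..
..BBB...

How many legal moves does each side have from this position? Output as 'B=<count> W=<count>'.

Answer: B=8 W=13

Derivation:
-- B to move --
(1,3): no bracket -> illegal
(1,4): flips 3 -> legal
(1,5): no bracket -> illegal
(2,5): flips 5 -> legal
(2,6): no bracket -> illegal
(3,2): flips 3 -> legal
(3,7): flips 3 -> legal
(4,2): no bracket -> illegal
(4,7): flips 3 -> legal
(5,3): no bracket -> illegal
(5,6): flips 4 -> legal
(5,7): no bracket -> illegal
(6,3): flips 1 -> legal
(6,6): flips 3 -> legal
(7,5): no bracket -> illegal
B mobility = 8
-- W to move --
(1,0): no bracket -> illegal
(1,1): flips 1 -> legal
(1,2): flips 1 -> legal
(1,3): flips 1 -> legal
(1,4): no bracket -> illegal
(2,0): flips 3 -> legal
(2,5): no bracket -> illegal
(2,6): flips 1 -> legal
(2,7): flips 1 -> legal
(3,0): no bracket -> illegal
(3,1): no bracket -> illegal
(3,2): no bracket -> illegal
(3,7): flips 1 -> legal
(4,2): flips 1 -> legal
(4,7): no bracket -> illegal
(5,2): flips 1 -> legal
(5,3): flips 2 -> legal
(5,6): no bracket -> illegal
(6,1): no bracket -> illegal
(6,2): no bracket -> illegal
(6,3): flips 1 -> legal
(6,6): flips 1 -> legal
(7,1): no bracket -> illegal
(7,5): flips 1 -> legal
(7,6): no bracket -> illegal
W mobility = 13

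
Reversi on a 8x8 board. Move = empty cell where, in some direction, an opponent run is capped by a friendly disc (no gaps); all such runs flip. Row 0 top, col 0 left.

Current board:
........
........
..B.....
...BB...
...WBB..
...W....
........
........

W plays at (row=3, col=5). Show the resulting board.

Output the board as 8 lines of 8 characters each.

Place W at (3,5); scan 8 dirs for brackets.
Dir NW: first cell '.' (not opp) -> no flip
Dir N: first cell '.' (not opp) -> no flip
Dir NE: first cell '.' (not opp) -> no flip
Dir W: opp run (3,4) (3,3), next='.' -> no flip
Dir E: first cell '.' (not opp) -> no flip
Dir SW: opp run (4,4) capped by W -> flip
Dir S: opp run (4,5), next='.' -> no flip
Dir SE: first cell '.' (not opp) -> no flip
All flips: (4,4)

Answer: ........
........
..B.....
...BBW..
...WWB..
...W....
........
........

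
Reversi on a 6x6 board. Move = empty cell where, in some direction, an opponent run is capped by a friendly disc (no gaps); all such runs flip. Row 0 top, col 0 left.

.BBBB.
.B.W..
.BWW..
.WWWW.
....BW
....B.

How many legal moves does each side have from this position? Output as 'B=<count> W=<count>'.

-- B to move --
(1,2): no bracket -> illegal
(1,4): no bracket -> illegal
(2,0): no bracket -> illegal
(2,4): flips 4 -> legal
(2,5): no bracket -> illegal
(3,0): no bracket -> illegal
(3,5): no bracket -> illegal
(4,0): flips 3 -> legal
(4,1): flips 1 -> legal
(4,2): no bracket -> illegal
(4,3): flips 4 -> legal
(5,5): no bracket -> illegal
B mobility = 4
-- W to move --
(0,0): flips 1 -> legal
(0,5): no bracket -> illegal
(1,0): flips 1 -> legal
(1,2): no bracket -> illegal
(1,4): no bracket -> illegal
(1,5): no bracket -> illegal
(2,0): flips 1 -> legal
(3,0): no bracket -> illegal
(3,5): no bracket -> illegal
(4,3): flips 1 -> legal
(5,3): no bracket -> illegal
(5,5): flips 1 -> legal
W mobility = 5

Answer: B=4 W=5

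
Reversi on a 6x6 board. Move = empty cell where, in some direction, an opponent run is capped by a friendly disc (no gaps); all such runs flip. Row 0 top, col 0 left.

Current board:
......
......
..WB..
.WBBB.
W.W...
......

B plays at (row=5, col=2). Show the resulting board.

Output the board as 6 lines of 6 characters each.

Answer: ......
......
..WB..
.WBBB.
W.B...
..B...

Derivation:
Place B at (5,2); scan 8 dirs for brackets.
Dir NW: first cell '.' (not opp) -> no flip
Dir N: opp run (4,2) capped by B -> flip
Dir NE: first cell '.' (not opp) -> no flip
Dir W: first cell '.' (not opp) -> no flip
Dir E: first cell '.' (not opp) -> no flip
Dir SW: edge -> no flip
Dir S: edge -> no flip
Dir SE: edge -> no flip
All flips: (4,2)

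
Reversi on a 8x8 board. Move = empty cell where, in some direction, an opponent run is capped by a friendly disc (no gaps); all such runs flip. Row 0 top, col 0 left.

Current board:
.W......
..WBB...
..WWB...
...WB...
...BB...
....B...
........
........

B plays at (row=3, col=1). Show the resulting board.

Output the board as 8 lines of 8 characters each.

Answer: .W......
..WBB...
..BWB...
.B.WB...
...BB...
....B...
........
........

Derivation:
Place B at (3,1); scan 8 dirs for brackets.
Dir NW: first cell '.' (not opp) -> no flip
Dir N: first cell '.' (not opp) -> no flip
Dir NE: opp run (2,2) capped by B -> flip
Dir W: first cell '.' (not opp) -> no flip
Dir E: first cell '.' (not opp) -> no flip
Dir SW: first cell '.' (not opp) -> no flip
Dir S: first cell '.' (not opp) -> no flip
Dir SE: first cell '.' (not opp) -> no flip
All flips: (2,2)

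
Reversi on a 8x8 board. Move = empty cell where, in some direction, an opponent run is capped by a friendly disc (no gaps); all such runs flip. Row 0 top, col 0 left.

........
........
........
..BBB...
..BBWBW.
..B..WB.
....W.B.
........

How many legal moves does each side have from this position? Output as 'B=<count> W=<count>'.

Answer: B=4 W=7

Derivation:
-- B to move --
(3,5): no bracket -> illegal
(3,6): flips 1 -> legal
(3,7): no bracket -> illegal
(4,7): flips 1 -> legal
(5,3): no bracket -> illegal
(5,4): flips 2 -> legal
(5,7): no bracket -> illegal
(6,3): no bracket -> illegal
(6,5): flips 1 -> legal
(7,3): no bracket -> illegal
(7,4): no bracket -> illegal
(7,5): no bracket -> illegal
B mobility = 4
-- W to move --
(2,1): no bracket -> illegal
(2,2): flips 1 -> legal
(2,3): no bracket -> illegal
(2,4): flips 1 -> legal
(2,5): no bracket -> illegal
(3,1): no bracket -> illegal
(3,5): flips 1 -> legal
(3,6): no bracket -> illegal
(4,1): flips 2 -> legal
(4,7): no bracket -> illegal
(5,1): no bracket -> illegal
(5,3): no bracket -> illegal
(5,4): no bracket -> illegal
(5,7): flips 1 -> legal
(6,1): no bracket -> illegal
(6,2): no bracket -> illegal
(6,3): no bracket -> illegal
(6,5): no bracket -> illegal
(6,7): no bracket -> illegal
(7,5): no bracket -> illegal
(7,6): flips 2 -> legal
(7,7): flips 1 -> legal
W mobility = 7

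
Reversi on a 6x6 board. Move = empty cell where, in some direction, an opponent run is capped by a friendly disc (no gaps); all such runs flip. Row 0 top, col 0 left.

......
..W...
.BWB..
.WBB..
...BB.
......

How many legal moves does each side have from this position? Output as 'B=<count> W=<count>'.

-- B to move --
(0,1): flips 1 -> legal
(0,2): flips 2 -> legal
(0,3): flips 1 -> legal
(1,1): flips 1 -> legal
(1,3): no bracket -> illegal
(2,0): no bracket -> illegal
(3,0): flips 1 -> legal
(4,0): no bracket -> illegal
(4,1): flips 1 -> legal
(4,2): no bracket -> illegal
B mobility = 6
-- W to move --
(1,0): no bracket -> illegal
(1,1): flips 1 -> legal
(1,3): no bracket -> illegal
(1,4): no bracket -> illegal
(2,0): flips 1 -> legal
(2,4): flips 1 -> legal
(3,0): flips 1 -> legal
(3,4): flips 3 -> legal
(3,5): no bracket -> illegal
(4,1): no bracket -> illegal
(4,2): flips 1 -> legal
(4,5): no bracket -> illegal
(5,2): no bracket -> illegal
(5,3): no bracket -> illegal
(5,4): no bracket -> illegal
(5,5): flips 2 -> legal
W mobility = 7

Answer: B=6 W=7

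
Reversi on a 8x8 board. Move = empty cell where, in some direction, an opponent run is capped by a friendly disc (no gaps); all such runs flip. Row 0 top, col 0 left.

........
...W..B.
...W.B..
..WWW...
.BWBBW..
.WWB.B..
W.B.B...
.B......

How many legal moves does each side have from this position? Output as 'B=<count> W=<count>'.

Answer: B=12 W=12

Derivation:
-- B to move --
(0,2): no bracket -> illegal
(0,3): flips 3 -> legal
(0,4): no bracket -> illegal
(1,2): no bracket -> illegal
(1,4): flips 2 -> legal
(2,1): flips 1 -> legal
(2,2): flips 4 -> legal
(2,4): flips 1 -> legal
(3,1): flips 1 -> legal
(3,5): flips 1 -> legal
(3,6): no bracket -> illegal
(4,0): flips 1 -> legal
(4,6): flips 1 -> legal
(5,0): flips 2 -> legal
(5,4): no bracket -> illegal
(5,6): no bracket -> illegal
(6,1): flips 2 -> legal
(6,3): flips 1 -> legal
(7,0): no bracket -> illegal
B mobility = 12
-- W to move --
(0,5): no bracket -> illegal
(0,6): no bracket -> illegal
(0,7): flips 2 -> legal
(1,4): no bracket -> illegal
(1,5): no bracket -> illegal
(1,7): no bracket -> illegal
(2,4): no bracket -> illegal
(2,6): no bracket -> illegal
(2,7): no bracket -> illegal
(3,0): flips 1 -> legal
(3,1): flips 1 -> legal
(3,5): no bracket -> illegal
(3,6): no bracket -> illegal
(4,0): flips 1 -> legal
(4,6): no bracket -> illegal
(5,0): flips 1 -> legal
(5,4): flips 3 -> legal
(5,6): no bracket -> illegal
(6,1): no bracket -> illegal
(6,3): flips 2 -> legal
(6,5): flips 1 -> legal
(6,6): flips 2 -> legal
(7,0): no bracket -> illegal
(7,2): flips 1 -> legal
(7,3): flips 1 -> legal
(7,4): no bracket -> illegal
(7,5): flips 2 -> legal
W mobility = 12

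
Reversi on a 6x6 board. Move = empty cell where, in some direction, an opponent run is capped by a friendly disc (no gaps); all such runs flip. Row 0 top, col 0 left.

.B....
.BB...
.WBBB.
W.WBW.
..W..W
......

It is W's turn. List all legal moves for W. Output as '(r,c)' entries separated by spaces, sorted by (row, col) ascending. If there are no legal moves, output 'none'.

(0,0): no bracket -> illegal
(0,2): flips 2 -> legal
(0,3): flips 1 -> legal
(1,0): no bracket -> illegal
(1,3): no bracket -> illegal
(1,4): flips 2 -> legal
(1,5): flips 2 -> legal
(2,0): no bracket -> illegal
(2,5): flips 3 -> legal
(3,1): no bracket -> illegal
(3,5): no bracket -> illegal
(4,3): no bracket -> illegal
(4,4): no bracket -> illegal

Answer: (0,2) (0,3) (1,4) (1,5) (2,5)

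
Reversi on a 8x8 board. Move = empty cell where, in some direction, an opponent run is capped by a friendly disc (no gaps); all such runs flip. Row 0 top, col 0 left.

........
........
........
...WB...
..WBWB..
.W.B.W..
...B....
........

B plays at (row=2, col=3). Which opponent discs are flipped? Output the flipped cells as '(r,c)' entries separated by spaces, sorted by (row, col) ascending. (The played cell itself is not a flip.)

Answer: (3,3)

Derivation:
Dir NW: first cell '.' (not opp) -> no flip
Dir N: first cell '.' (not opp) -> no flip
Dir NE: first cell '.' (not opp) -> no flip
Dir W: first cell '.' (not opp) -> no flip
Dir E: first cell '.' (not opp) -> no flip
Dir SW: first cell '.' (not opp) -> no flip
Dir S: opp run (3,3) capped by B -> flip
Dir SE: first cell 'B' (not opp) -> no flip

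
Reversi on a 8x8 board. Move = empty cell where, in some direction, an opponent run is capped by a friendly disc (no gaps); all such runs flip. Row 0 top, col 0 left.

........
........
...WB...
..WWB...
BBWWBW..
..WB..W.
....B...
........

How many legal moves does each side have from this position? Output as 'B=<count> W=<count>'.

Answer: B=10 W=9

Derivation:
-- B to move --
(1,2): flips 1 -> legal
(1,3): flips 3 -> legal
(1,4): flips 2 -> legal
(2,1): no bracket -> illegal
(2,2): flips 2 -> legal
(3,1): flips 3 -> legal
(3,5): no bracket -> illegal
(3,6): no bracket -> illegal
(4,6): flips 1 -> legal
(4,7): no bracket -> illegal
(5,1): flips 3 -> legal
(5,4): no bracket -> illegal
(5,5): no bracket -> illegal
(5,7): no bracket -> illegal
(6,1): flips 2 -> legal
(6,2): no bracket -> illegal
(6,3): flips 1 -> legal
(6,5): no bracket -> illegal
(6,6): no bracket -> illegal
(6,7): flips 2 -> legal
B mobility = 10
-- W to move --
(1,3): no bracket -> illegal
(1,4): no bracket -> illegal
(1,5): flips 1 -> legal
(2,5): flips 2 -> legal
(3,0): flips 1 -> legal
(3,1): no bracket -> illegal
(3,5): flips 1 -> legal
(5,0): flips 1 -> legal
(5,1): no bracket -> illegal
(5,4): flips 1 -> legal
(5,5): flips 1 -> legal
(6,2): no bracket -> illegal
(6,3): flips 1 -> legal
(6,5): no bracket -> illegal
(7,3): no bracket -> illegal
(7,4): no bracket -> illegal
(7,5): flips 2 -> legal
W mobility = 9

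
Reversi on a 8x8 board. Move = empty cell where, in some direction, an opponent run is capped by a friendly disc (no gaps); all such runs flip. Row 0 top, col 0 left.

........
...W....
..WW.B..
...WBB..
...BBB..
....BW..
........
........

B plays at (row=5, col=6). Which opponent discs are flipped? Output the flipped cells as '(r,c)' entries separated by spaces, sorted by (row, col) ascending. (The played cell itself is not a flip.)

Dir NW: first cell 'B' (not opp) -> no flip
Dir N: first cell '.' (not opp) -> no flip
Dir NE: first cell '.' (not opp) -> no flip
Dir W: opp run (5,5) capped by B -> flip
Dir E: first cell '.' (not opp) -> no flip
Dir SW: first cell '.' (not opp) -> no flip
Dir S: first cell '.' (not opp) -> no flip
Dir SE: first cell '.' (not opp) -> no flip

Answer: (5,5)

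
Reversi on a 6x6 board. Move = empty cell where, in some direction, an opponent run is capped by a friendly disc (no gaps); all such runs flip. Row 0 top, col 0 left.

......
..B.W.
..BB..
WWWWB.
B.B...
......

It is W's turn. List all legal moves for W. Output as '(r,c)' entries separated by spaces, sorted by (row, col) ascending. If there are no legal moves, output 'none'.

(0,1): no bracket -> illegal
(0,2): flips 2 -> legal
(0,3): no bracket -> illegal
(1,1): flips 1 -> legal
(1,3): flips 2 -> legal
(2,1): no bracket -> illegal
(2,4): no bracket -> illegal
(2,5): no bracket -> illegal
(3,5): flips 1 -> legal
(4,1): no bracket -> illegal
(4,3): no bracket -> illegal
(4,4): no bracket -> illegal
(4,5): no bracket -> illegal
(5,0): flips 1 -> legal
(5,1): flips 1 -> legal
(5,2): flips 1 -> legal
(5,3): flips 1 -> legal

Answer: (0,2) (1,1) (1,3) (3,5) (5,0) (5,1) (5,2) (5,3)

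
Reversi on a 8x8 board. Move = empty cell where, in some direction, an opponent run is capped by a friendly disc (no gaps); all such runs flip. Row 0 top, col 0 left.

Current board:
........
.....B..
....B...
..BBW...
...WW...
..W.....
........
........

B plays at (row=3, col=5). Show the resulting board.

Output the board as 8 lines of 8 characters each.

Place B at (3,5); scan 8 dirs for brackets.
Dir NW: first cell 'B' (not opp) -> no flip
Dir N: first cell '.' (not opp) -> no flip
Dir NE: first cell '.' (not opp) -> no flip
Dir W: opp run (3,4) capped by B -> flip
Dir E: first cell '.' (not opp) -> no flip
Dir SW: opp run (4,4), next='.' -> no flip
Dir S: first cell '.' (not opp) -> no flip
Dir SE: first cell '.' (not opp) -> no flip
All flips: (3,4)

Answer: ........
.....B..
....B...
..BBBB..
...WW...
..W.....
........
........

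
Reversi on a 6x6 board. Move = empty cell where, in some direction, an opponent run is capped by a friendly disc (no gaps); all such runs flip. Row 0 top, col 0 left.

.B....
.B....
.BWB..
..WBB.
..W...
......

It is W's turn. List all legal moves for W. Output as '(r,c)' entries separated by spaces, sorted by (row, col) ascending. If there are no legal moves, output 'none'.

(0,0): flips 1 -> legal
(0,2): no bracket -> illegal
(1,0): flips 1 -> legal
(1,2): no bracket -> illegal
(1,3): no bracket -> illegal
(1,4): flips 1 -> legal
(2,0): flips 1 -> legal
(2,4): flips 2 -> legal
(2,5): no bracket -> illegal
(3,0): no bracket -> illegal
(3,1): no bracket -> illegal
(3,5): flips 2 -> legal
(4,3): no bracket -> illegal
(4,4): flips 1 -> legal
(4,5): no bracket -> illegal

Answer: (0,0) (1,0) (1,4) (2,0) (2,4) (3,5) (4,4)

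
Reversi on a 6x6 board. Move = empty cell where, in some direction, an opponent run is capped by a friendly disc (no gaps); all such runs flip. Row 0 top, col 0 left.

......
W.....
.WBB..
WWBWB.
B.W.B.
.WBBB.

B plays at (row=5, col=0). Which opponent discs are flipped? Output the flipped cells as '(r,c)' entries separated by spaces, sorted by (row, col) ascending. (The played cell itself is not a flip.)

Answer: (5,1)

Derivation:
Dir NW: edge -> no flip
Dir N: first cell 'B' (not opp) -> no flip
Dir NE: first cell '.' (not opp) -> no flip
Dir W: edge -> no flip
Dir E: opp run (5,1) capped by B -> flip
Dir SW: edge -> no flip
Dir S: edge -> no flip
Dir SE: edge -> no flip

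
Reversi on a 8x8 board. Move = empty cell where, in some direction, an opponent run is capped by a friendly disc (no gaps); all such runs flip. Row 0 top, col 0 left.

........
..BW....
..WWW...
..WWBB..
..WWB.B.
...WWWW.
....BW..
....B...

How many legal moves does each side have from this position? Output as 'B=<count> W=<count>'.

Answer: B=9 W=12

Derivation:
-- B to move --
(0,2): flips 2 -> legal
(0,3): no bracket -> illegal
(0,4): no bracket -> illegal
(1,1): flips 2 -> legal
(1,4): flips 2 -> legal
(1,5): no bracket -> illegal
(2,1): no bracket -> illegal
(2,5): no bracket -> illegal
(3,1): flips 4 -> legal
(4,1): flips 2 -> legal
(4,5): no bracket -> illegal
(4,7): flips 2 -> legal
(5,1): no bracket -> illegal
(5,2): flips 4 -> legal
(5,7): no bracket -> illegal
(6,2): flips 1 -> legal
(6,3): no bracket -> illegal
(6,6): flips 3 -> legal
(6,7): no bracket -> illegal
(7,5): no bracket -> illegal
(7,6): no bracket -> illegal
B mobility = 9
-- W to move --
(0,1): flips 1 -> legal
(0,2): flips 1 -> legal
(0,3): no bracket -> illegal
(1,1): flips 1 -> legal
(2,1): no bracket -> illegal
(2,5): flips 1 -> legal
(2,6): flips 2 -> legal
(3,6): flips 3 -> legal
(3,7): flips 1 -> legal
(4,5): flips 2 -> legal
(4,7): no bracket -> illegal
(5,7): flips 2 -> legal
(6,3): flips 1 -> legal
(7,3): flips 1 -> legal
(7,5): flips 1 -> legal
W mobility = 12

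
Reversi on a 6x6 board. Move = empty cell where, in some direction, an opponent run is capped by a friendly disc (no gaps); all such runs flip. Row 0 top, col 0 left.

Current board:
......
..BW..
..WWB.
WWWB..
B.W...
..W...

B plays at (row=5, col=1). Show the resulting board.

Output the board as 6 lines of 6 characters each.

Answer: ......
..BW..
..WWB.
WWWB..
B.B...
.BW...

Derivation:
Place B at (5,1); scan 8 dirs for brackets.
Dir NW: first cell 'B' (not opp) -> no flip
Dir N: first cell '.' (not opp) -> no flip
Dir NE: opp run (4,2) capped by B -> flip
Dir W: first cell '.' (not opp) -> no flip
Dir E: opp run (5,2), next='.' -> no flip
Dir SW: edge -> no flip
Dir S: edge -> no flip
Dir SE: edge -> no flip
All flips: (4,2)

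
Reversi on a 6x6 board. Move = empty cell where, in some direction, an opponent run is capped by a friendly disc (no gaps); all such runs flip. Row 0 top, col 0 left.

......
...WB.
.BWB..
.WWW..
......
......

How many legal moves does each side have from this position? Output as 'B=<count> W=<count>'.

Answer: B=4 W=6

Derivation:
-- B to move --
(0,2): no bracket -> illegal
(0,3): flips 1 -> legal
(0,4): no bracket -> illegal
(1,1): no bracket -> illegal
(1,2): flips 1 -> legal
(2,0): no bracket -> illegal
(2,4): no bracket -> illegal
(3,0): no bracket -> illegal
(3,4): no bracket -> illegal
(4,0): no bracket -> illegal
(4,1): flips 2 -> legal
(4,2): no bracket -> illegal
(4,3): flips 2 -> legal
(4,4): no bracket -> illegal
B mobility = 4
-- W to move --
(0,3): no bracket -> illegal
(0,4): no bracket -> illegal
(0,5): flips 2 -> legal
(1,0): flips 1 -> legal
(1,1): flips 1 -> legal
(1,2): no bracket -> illegal
(1,5): flips 1 -> legal
(2,0): flips 1 -> legal
(2,4): flips 1 -> legal
(2,5): no bracket -> illegal
(3,0): no bracket -> illegal
(3,4): no bracket -> illegal
W mobility = 6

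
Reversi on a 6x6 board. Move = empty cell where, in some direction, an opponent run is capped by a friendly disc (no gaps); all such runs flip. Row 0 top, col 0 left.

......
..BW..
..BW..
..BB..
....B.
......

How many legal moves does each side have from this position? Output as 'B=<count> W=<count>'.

-- B to move --
(0,2): no bracket -> illegal
(0,3): flips 2 -> legal
(0,4): flips 1 -> legal
(1,4): flips 2 -> legal
(2,4): flips 1 -> legal
(3,4): flips 1 -> legal
B mobility = 5
-- W to move --
(0,1): flips 1 -> legal
(0,2): no bracket -> illegal
(0,3): no bracket -> illegal
(1,1): flips 1 -> legal
(2,1): flips 1 -> legal
(2,4): no bracket -> illegal
(3,1): flips 1 -> legal
(3,4): no bracket -> illegal
(3,5): no bracket -> illegal
(4,1): flips 1 -> legal
(4,2): no bracket -> illegal
(4,3): flips 1 -> legal
(4,5): no bracket -> illegal
(5,3): no bracket -> illegal
(5,4): no bracket -> illegal
(5,5): no bracket -> illegal
W mobility = 6

Answer: B=5 W=6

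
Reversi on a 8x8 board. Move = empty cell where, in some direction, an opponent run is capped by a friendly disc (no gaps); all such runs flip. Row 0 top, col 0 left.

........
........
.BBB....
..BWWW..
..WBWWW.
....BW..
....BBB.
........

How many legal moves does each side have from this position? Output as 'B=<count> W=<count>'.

-- B to move --
(2,4): flips 2 -> legal
(2,5): flips 4 -> legal
(2,6): no bracket -> illegal
(3,1): no bracket -> illegal
(3,6): flips 4 -> legal
(3,7): flips 2 -> legal
(4,1): flips 1 -> legal
(4,7): flips 3 -> legal
(5,1): no bracket -> illegal
(5,2): flips 1 -> legal
(5,3): no bracket -> illegal
(5,6): flips 3 -> legal
(5,7): no bracket -> illegal
B mobility = 8
-- W to move --
(1,0): no bracket -> illegal
(1,1): flips 1 -> legal
(1,2): flips 3 -> legal
(1,3): flips 1 -> legal
(1,4): no bracket -> illegal
(2,0): no bracket -> illegal
(2,4): no bracket -> illegal
(3,0): no bracket -> illegal
(3,1): flips 1 -> legal
(4,1): no bracket -> illegal
(5,2): flips 1 -> legal
(5,3): flips 2 -> legal
(5,6): no bracket -> illegal
(5,7): no bracket -> illegal
(6,3): flips 1 -> legal
(6,7): no bracket -> illegal
(7,3): flips 1 -> legal
(7,4): flips 2 -> legal
(7,5): flips 1 -> legal
(7,6): no bracket -> illegal
(7,7): flips 1 -> legal
W mobility = 11

Answer: B=8 W=11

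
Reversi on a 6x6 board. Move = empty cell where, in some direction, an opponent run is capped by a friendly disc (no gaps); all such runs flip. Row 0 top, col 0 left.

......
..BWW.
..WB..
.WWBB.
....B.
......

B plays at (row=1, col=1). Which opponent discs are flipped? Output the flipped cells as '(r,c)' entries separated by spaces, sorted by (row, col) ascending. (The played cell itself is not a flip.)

Dir NW: first cell '.' (not opp) -> no flip
Dir N: first cell '.' (not opp) -> no flip
Dir NE: first cell '.' (not opp) -> no flip
Dir W: first cell '.' (not opp) -> no flip
Dir E: first cell 'B' (not opp) -> no flip
Dir SW: first cell '.' (not opp) -> no flip
Dir S: first cell '.' (not opp) -> no flip
Dir SE: opp run (2,2) capped by B -> flip

Answer: (2,2)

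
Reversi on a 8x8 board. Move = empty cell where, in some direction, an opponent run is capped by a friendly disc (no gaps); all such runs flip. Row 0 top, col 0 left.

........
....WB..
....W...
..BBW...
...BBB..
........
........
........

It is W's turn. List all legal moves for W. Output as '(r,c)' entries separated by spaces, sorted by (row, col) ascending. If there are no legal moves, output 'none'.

(0,4): no bracket -> illegal
(0,5): no bracket -> illegal
(0,6): flips 1 -> legal
(1,6): flips 1 -> legal
(2,1): no bracket -> illegal
(2,2): no bracket -> illegal
(2,3): no bracket -> illegal
(2,5): no bracket -> illegal
(2,6): no bracket -> illegal
(3,1): flips 2 -> legal
(3,5): no bracket -> illegal
(3,6): no bracket -> illegal
(4,1): no bracket -> illegal
(4,2): flips 1 -> legal
(4,6): no bracket -> illegal
(5,2): flips 1 -> legal
(5,3): no bracket -> illegal
(5,4): flips 1 -> legal
(5,5): no bracket -> illegal
(5,6): flips 1 -> legal

Answer: (0,6) (1,6) (3,1) (4,2) (5,2) (5,4) (5,6)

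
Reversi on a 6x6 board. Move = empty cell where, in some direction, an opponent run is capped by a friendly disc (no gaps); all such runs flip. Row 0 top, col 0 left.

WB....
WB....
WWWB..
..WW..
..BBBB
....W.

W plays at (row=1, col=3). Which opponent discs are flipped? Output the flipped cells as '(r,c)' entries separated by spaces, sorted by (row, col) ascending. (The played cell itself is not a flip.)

Dir NW: first cell '.' (not opp) -> no flip
Dir N: first cell '.' (not opp) -> no flip
Dir NE: first cell '.' (not opp) -> no flip
Dir W: first cell '.' (not opp) -> no flip
Dir E: first cell '.' (not opp) -> no flip
Dir SW: first cell 'W' (not opp) -> no flip
Dir S: opp run (2,3) capped by W -> flip
Dir SE: first cell '.' (not opp) -> no flip

Answer: (2,3)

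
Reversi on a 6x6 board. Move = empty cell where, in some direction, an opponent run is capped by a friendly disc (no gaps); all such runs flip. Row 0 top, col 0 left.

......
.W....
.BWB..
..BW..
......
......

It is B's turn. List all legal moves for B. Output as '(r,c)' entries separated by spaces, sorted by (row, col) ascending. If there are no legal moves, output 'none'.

(0,0): no bracket -> illegal
(0,1): flips 1 -> legal
(0,2): no bracket -> illegal
(1,0): no bracket -> illegal
(1,2): flips 1 -> legal
(1,3): no bracket -> illegal
(2,0): no bracket -> illegal
(2,4): no bracket -> illegal
(3,1): no bracket -> illegal
(3,4): flips 1 -> legal
(4,2): no bracket -> illegal
(4,3): flips 1 -> legal
(4,4): no bracket -> illegal

Answer: (0,1) (1,2) (3,4) (4,3)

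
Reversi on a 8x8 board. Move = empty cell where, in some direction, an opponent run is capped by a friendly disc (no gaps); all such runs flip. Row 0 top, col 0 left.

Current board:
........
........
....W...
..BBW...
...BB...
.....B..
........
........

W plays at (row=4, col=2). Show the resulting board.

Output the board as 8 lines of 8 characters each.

Answer: ........
........
....W...
..BWW...
..WBB...
.....B..
........
........

Derivation:
Place W at (4,2); scan 8 dirs for brackets.
Dir NW: first cell '.' (not opp) -> no flip
Dir N: opp run (3,2), next='.' -> no flip
Dir NE: opp run (3,3) capped by W -> flip
Dir W: first cell '.' (not opp) -> no flip
Dir E: opp run (4,3) (4,4), next='.' -> no flip
Dir SW: first cell '.' (not opp) -> no flip
Dir S: first cell '.' (not opp) -> no flip
Dir SE: first cell '.' (not opp) -> no flip
All flips: (3,3)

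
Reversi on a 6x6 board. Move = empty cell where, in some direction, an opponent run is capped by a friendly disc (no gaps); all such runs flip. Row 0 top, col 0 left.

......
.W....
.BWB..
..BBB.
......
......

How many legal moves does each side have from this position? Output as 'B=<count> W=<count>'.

Answer: B=3 W=5

Derivation:
-- B to move --
(0,0): flips 2 -> legal
(0,1): flips 1 -> legal
(0,2): no bracket -> illegal
(1,0): no bracket -> illegal
(1,2): flips 1 -> legal
(1,3): no bracket -> illegal
(2,0): no bracket -> illegal
(3,1): no bracket -> illegal
B mobility = 3
-- W to move --
(1,0): no bracket -> illegal
(1,2): no bracket -> illegal
(1,3): no bracket -> illegal
(1,4): no bracket -> illegal
(2,0): flips 1 -> legal
(2,4): flips 1 -> legal
(2,5): no bracket -> illegal
(3,0): no bracket -> illegal
(3,1): flips 1 -> legal
(3,5): no bracket -> illegal
(4,1): no bracket -> illegal
(4,2): flips 1 -> legal
(4,3): no bracket -> illegal
(4,4): flips 1 -> legal
(4,5): no bracket -> illegal
W mobility = 5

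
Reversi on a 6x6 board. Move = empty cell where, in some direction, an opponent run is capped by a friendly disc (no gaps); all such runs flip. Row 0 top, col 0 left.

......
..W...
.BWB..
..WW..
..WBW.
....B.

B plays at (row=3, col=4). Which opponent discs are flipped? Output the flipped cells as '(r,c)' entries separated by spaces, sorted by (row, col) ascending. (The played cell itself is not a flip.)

Dir NW: first cell 'B' (not opp) -> no flip
Dir N: first cell '.' (not opp) -> no flip
Dir NE: first cell '.' (not opp) -> no flip
Dir W: opp run (3,3) (3,2), next='.' -> no flip
Dir E: first cell '.' (not opp) -> no flip
Dir SW: first cell 'B' (not opp) -> no flip
Dir S: opp run (4,4) capped by B -> flip
Dir SE: first cell '.' (not opp) -> no flip

Answer: (4,4)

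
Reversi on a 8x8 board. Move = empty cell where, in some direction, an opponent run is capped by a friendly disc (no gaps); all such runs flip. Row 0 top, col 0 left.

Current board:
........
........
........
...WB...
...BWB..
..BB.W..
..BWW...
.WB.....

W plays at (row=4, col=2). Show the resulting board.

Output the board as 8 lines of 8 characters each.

Answer: ........
........
........
...WB...
..WWWB..
..BW.W..
..BWW...
.WB.....

Derivation:
Place W at (4,2); scan 8 dirs for brackets.
Dir NW: first cell '.' (not opp) -> no flip
Dir N: first cell '.' (not opp) -> no flip
Dir NE: first cell 'W' (not opp) -> no flip
Dir W: first cell '.' (not opp) -> no flip
Dir E: opp run (4,3) capped by W -> flip
Dir SW: first cell '.' (not opp) -> no flip
Dir S: opp run (5,2) (6,2) (7,2), next=edge -> no flip
Dir SE: opp run (5,3) capped by W -> flip
All flips: (4,3) (5,3)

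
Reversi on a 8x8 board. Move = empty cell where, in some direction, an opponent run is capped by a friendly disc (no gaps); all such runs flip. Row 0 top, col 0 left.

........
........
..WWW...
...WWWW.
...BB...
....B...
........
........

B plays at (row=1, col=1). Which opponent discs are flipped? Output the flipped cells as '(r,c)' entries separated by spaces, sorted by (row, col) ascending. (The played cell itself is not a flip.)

Dir NW: first cell '.' (not opp) -> no flip
Dir N: first cell '.' (not opp) -> no flip
Dir NE: first cell '.' (not opp) -> no flip
Dir W: first cell '.' (not opp) -> no flip
Dir E: first cell '.' (not opp) -> no flip
Dir SW: first cell '.' (not opp) -> no flip
Dir S: first cell '.' (not opp) -> no flip
Dir SE: opp run (2,2) (3,3) capped by B -> flip

Answer: (2,2) (3,3)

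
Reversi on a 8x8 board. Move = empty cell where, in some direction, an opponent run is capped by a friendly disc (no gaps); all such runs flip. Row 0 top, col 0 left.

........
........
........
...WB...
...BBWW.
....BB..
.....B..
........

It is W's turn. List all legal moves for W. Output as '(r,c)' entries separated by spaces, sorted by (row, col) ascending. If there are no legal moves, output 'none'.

(2,3): flips 1 -> legal
(2,4): no bracket -> illegal
(2,5): no bracket -> illegal
(3,2): no bracket -> illegal
(3,5): flips 1 -> legal
(4,2): flips 2 -> legal
(5,2): no bracket -> illegal
(5,3): flips 1 -> legal
(5,6): no bracket -> illegal
(6,3): flips 1 -> legal
(6,4): flips 1 -> legal
(6,6): flips 2 -> legal
(7,4): no bracket -> illegal
(7,5): flips 2 -> legal
(7,6): no bracket -> illegal

Answer: (2,3) (3,5) (4,2) (5,3) (6,3) (6,4) (6,6) (7,5)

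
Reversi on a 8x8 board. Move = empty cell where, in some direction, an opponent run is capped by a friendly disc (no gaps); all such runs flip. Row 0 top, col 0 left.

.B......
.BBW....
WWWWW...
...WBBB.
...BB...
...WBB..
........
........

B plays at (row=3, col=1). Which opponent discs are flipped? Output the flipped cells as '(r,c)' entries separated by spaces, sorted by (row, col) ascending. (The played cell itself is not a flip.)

Dir NW: opp run (2,0), next=edge -> no flip
Dir N: opp run (2,1) capped by B -> flip
Dir NE: opp run (2,2) (1,3), next='.' -> no flip
Dir W: first cell '.' (not opp) -> no flip
Dir E: first cell '.' (not opp) -> no flip
Dir SW: first cell '.' (not opp) -> no flip
Dir S: first cell '.' (not opp) -> no flip
Dir SE: first cell '.' (not opp) -> no flip

Answer: (2,1)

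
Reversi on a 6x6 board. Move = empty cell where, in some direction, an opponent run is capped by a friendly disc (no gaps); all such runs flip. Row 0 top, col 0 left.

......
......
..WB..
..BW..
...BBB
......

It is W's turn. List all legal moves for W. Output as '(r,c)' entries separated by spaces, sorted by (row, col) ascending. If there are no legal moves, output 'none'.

(1,2): no bracket -> illegal
(1,3): flips 1 -> legal
(1,4): no bracket -> illegal
(2,1): no bracket -> illegal
(2,4): flips 1 -> legal
(3,1): flips 1 -> legal
(3,4): no bracket -> illegal
(3,5): no bracket -> illegal
(4,1): no bracket -> illegal
(4,2): flips 1 -> legal
(5,2): no bracket -> illegal
(5,3): flips 1 -> legal
(5,4): no bracket -> illegal
(5,5): flips 1 -> legal

Answer: (1,3) (2,4) (3,1) (4,2) (5,3) (5,5)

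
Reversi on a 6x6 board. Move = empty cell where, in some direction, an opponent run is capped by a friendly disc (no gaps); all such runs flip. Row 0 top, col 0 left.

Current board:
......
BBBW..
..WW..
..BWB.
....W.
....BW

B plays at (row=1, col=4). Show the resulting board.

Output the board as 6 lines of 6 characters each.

Answer: ......
BBBBB.
..WB..
..BWB.
....W.
....BW

Derivation:
Place B at (1,4); scan 8 dirs for brackets.
Dir NW: first cell '.' (not opp) -> no flip
Dir N: first cell '.' (not opp) -> no flip
Dir NE: first cell '.' (not opp) -> no flip
Dir W: opp run (1,3) capped by B -> flip
Dir E: first cell '.' (not opp) -> no flip
Dir SW: opp run (2,3) capped by B -> flip
Dir S: first cell '.' (not opp) -> no flip
Dir SE: first cell '.' (not opp) -> no flip
All flips: (1,3) (2,3)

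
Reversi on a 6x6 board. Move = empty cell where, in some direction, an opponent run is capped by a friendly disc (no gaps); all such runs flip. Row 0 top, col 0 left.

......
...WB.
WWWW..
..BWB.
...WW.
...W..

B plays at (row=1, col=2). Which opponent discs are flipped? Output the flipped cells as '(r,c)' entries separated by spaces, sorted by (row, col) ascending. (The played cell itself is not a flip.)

Dir NW: first cell '.' (not opp) -> no flip
Dir N: first cell '.' (not opp) -> no flip
Dir NE: first cell '.' (not opp) -> no flip
Dir W: first cell '.' (not opp) -> no flip
Dir E: opp run (1,3) capped by B -> flip
Dir SW: opp run (2,1), next='.' -> no flip
Dir S: opp run (2,2) capped by B -> flip
Dir SE: opp run (2,3) capped by B -> flip

Answer: (1,3) (2,2) (2,3)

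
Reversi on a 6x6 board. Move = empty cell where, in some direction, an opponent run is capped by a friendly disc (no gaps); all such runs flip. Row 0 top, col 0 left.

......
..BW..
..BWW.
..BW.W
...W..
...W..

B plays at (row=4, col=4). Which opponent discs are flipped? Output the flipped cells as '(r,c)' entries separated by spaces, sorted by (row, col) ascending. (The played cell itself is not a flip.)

Dir NW: opp run (3,3) capped by B -> flip
Dir N: first cell '.' (not opp) -> no flip
Dir NE: opp run (3,5), next=edge -> no flip
Dir W: opp run (4,3), next='.' -> no flip
Dir E: first cell '.' (not opp) -> no flip
Dir SW: opp run (5,3), next=edge -> no flip
Dir S: first cell '.' (not opp) -> no flip
Dir SE: first cell '.' (not opp) -> no flip

Answer: (3,3)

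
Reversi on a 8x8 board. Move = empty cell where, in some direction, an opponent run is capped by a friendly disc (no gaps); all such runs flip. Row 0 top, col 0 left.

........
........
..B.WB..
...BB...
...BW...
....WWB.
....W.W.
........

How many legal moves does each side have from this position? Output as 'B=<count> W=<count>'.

-- B to move --
(1,3): no bracket -> illegal
(1,4): flips 1 -> legal
(1,5): flips 1 -> legal
(2,3): flips 1 -> legal
(3,5): no bracket -> illegal
(4,5): flips 1 -> legal
(4,6): no bracket -> illegal
(5,3): flips 2 -> legal
(5,7): no bracket -> illegal
(6,3): no bracket -> illegal
(6,5): flips 1 -> legal
(6,7): no bracket -> illegal
(7,3): no bracket -> illegal
(7,4): flips 3 -> legal
(7,5): no bracket -> illegal
(7,6): flips 1 -> legal
(7,7): flips 3 -> legal
B mobility = 9
-- W to move --
(1,1): flips 2 -> legal
(1,2): no bracket -> illegal
(1,3): no bracket -> illegal
(1,4): no bracket -> illegal
(1,5): no bracket -> illegal
(1,6): no bracket -> illegal
(2,1): no bracket -> illegal
(2,3): no bracket -> illegal
(2,6): flips 1 -> legal
(3,1): no bracket -> illegal
(3,2): flips 1 -> legal
(3,5): no bracket -> illegal
(3,6): no bracket -> illegal
(4,2): flips 2 -> legal
(4,5): no bracket -> illegal
(4,6): flips 1 -> legal
(4,7): no bracket -> illegal
(5,2): no bracket -> illegal
(5,3): no bracket -> illegal
(5,7): flips 1 -> legal
(6,5): no bracket -> illegal
(6,7): no bracket -> illegal
W mobility = 6

Answer: B=9 W=6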